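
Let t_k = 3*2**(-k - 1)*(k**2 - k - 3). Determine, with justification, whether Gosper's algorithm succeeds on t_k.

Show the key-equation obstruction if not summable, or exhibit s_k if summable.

Yes. s_k = 3*(-k**2 - k + 1)/2**k.

Step 1: r(k) = (k**2 + k - 3)/(2*(k**2 - k - 3)).
Normal form (A,B,C) = (1/2, 1, k**2 - k - 3).
f must satisfy (1/2)·f(k+1) − (1)·f(k) = k**2 - k - 3.
Degrees (0,0,2) ⇒ d ≤ 2.
Solve for f: f(k) = -2*(k**2 + k - 1) (degree 2 ≤ 2).
R(k) = B(k−1)·f(k)/C(k) = -2*(k**2 + k - 1)/(k**2 - k - 3); s_k = R·t_k = 3*(-k**2 - k + 1)/2**k.
Δs = 3*2**(-k - 1)*(k**2 - k - 3), as required.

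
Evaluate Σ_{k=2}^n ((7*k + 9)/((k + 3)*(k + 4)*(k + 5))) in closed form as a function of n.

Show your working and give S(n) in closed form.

S(n) = (29*n**2 + 51*n - 80)/(30*(n**2 + 9*n + 20))

The ratio is (k + 3)*(7*k + 16)/((k + 6)*(7*k + 9)).
So A=k + 3 and B=k + 6, with C=k + 9/7.
Solve (k + 3)·f(k+1) − (k + 5)·f(k) = k + 9/7.
Degrees (1,1,1) ⇒ d ≤ 2.
Solving with deg f ≤ 2: f(k) = k*(5*k + 7)/28.
Then R = B(k−1)f/C = k*(k + 5)*(5*k + 7)/(4*(7*k + 9)), so s_k = R(k)·t_k = k*(5*k + 7)/(4*(k + 3)*(k + 4)).
Verify: (7*k + 9)/(k**3 + 12*k**2 + 47*k + 60) matches t_k.
Σ_(k=2)^n t_k = s_(n+1) − s_(2) = ((5*n**2 + 17*n + 12)/(4*(n**2 + 9*n + 20))) − (17/60), i.e. (29*n**2 + 51*n - 80)/(30*(n**2 + 9*n + 20)).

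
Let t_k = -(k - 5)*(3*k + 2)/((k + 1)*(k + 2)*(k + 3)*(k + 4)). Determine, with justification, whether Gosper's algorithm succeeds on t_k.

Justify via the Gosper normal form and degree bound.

Step 1: r(k) = (k - 4)*(k + 1)*(3*k + 5)/((k - 5)*(k + 5)*(3*k + 2)).
Factor: A=k + 1; B=k + 5; C=k**2 - 13*k/3 - 10/3.
Key eq: (k + 1)·f(k+1) = (k + 4)·f(k) + (k**2 - 13*k/3 - 10/3).
From deg A=1, deg B=1, deg C=2: d=3.
Coefficient equations give f(k) = -k*(k**2 + 12*k + 7)/6.
R(k) = B(k−1)·f(k)/C(k) = -k*(k + 4)*(k**2 + 12*k + 7)/(2*(k - 5)*(3*k + 2)); s_k = R·t_k = k*(k**2 + 12*k + 7)/(2*(k**3 + 6*k**2 + 11*k + 6)).
Δs = (-3*k**2 + 13*k + 10)/(k**4 + 10*k**3 + 35*k**2 + 50*k + 24), as required.

Yes. s_k = k*(k**2 + 12*k + 7)/(2*(k**3 + 6*k**2 + 11*k + 6)).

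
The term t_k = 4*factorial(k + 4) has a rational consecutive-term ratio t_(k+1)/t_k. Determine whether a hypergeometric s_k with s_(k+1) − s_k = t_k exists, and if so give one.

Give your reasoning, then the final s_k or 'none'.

none — t_k is not Gosper-summable

t_(k+1)/t_k = k + 5.
Gosper form: A/B · C(k+1)/C(k) with A=k + 5, B=1, C=1.
f must satisfy (k + 5)·f(k+1) − (1)·f(k) = 1.
Bound: deg f ≤ -1.
Bound -1 < 0, so the key equation has no polynomial solution.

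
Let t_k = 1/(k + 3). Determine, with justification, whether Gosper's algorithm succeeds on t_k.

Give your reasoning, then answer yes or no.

Compute t_(k+1)/t_k: get (k + 3)/(k + 4).
Gosper form: A/B · C(k+1)/C(k) with A=k + 3, B=k + 4, C=1.
Key eq: (k + 3)·f(k+1) = (k + 3)·f(k) + (1).
Bound: deg f ≤ 0.
Put f(k) = c0: A·f(k+1) − B(k−1)·f(k) − C = -1; need -1 = 0 — inconsistent ⇒ no f, not summable.

No — the linear system for f has no solution.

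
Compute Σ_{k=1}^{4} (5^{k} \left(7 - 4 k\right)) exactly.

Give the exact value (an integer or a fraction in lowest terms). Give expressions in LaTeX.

Σ = -6260

Step 1: r(k) = 5*(4*k - 3)/(4*k - 7).
Factor: A=5; B=1; C=k - 7/4.
Key eq: (5)·f(k+1) = (1)·f(k) + (k - 7/4).
From deg A=0, deg B=0, deg C=1: d=1.
Match coefficients ⇒ f(k) = (k - 3)/4.
R(k) = B(k−1)·f(k)/C(k) = (k - 3)/(4*k - 7); s_k = R·t_k = 5**k*(3 - k).
Verify: 5**k*(7 - 4*k) matches t_k.
Evaluate s at k=5 and k=1: -6250 and 10; difference -6260.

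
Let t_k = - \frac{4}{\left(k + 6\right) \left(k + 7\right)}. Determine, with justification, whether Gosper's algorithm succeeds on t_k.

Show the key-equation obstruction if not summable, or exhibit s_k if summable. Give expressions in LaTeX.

r(k) = (k + 6)/(k + 8) after simplifying.
So A=k + 6 and B=k + 8, with C=1.
Need (k + 6)·f(k+1) − (k + 7)·f(k) = 1.
Bound: deg f ≤ 1.
Coefficient equations give f(k) = k/6.
So s_k = (B(k−1)f/C)·t_k = (k*(k + 7)/6)·t_k = -2*k/(3*k + 18).
s_(k+1) − s_k = -4/(k**2 + 13*k + 42) = t_k.

Yes. s_k = - \frac{2 k}{3 k + 18}.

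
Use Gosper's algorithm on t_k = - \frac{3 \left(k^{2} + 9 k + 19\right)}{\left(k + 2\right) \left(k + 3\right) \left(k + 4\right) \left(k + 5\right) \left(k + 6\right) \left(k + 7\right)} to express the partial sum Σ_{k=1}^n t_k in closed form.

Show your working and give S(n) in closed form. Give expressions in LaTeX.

S(n) = \frac{n \left(- n^{2} - 15 n - 71\right)}{105 \left(n^{3} + 15 n^{2} + 71 n + 105\right)}

Ratio r(k) = (k + 2)*(9*k + (k + 1)**2 + 28)/((k + 8)*(k**2 + 9*k + 19)).
A = k + 2, B = k + 8, C = k**2 + 9*k + 19.
Solve (k + 2)·f(k+1) − (k + 7)·f(k) = k**2 + 9*k + 19.
Degrees (1,1,2) ⇒ d ≤ 5.
Coefficient equations give f(k) = k*(k + 3)*(k + 5)*(k**2 + 12*k + 44)/144.
Get s_k = R·t_k = k*(-k**2 - 12*k - 44)/(48*(k**3 + 12*k**2 + 44*k + 48)) with R(k) = B(k−1)f(k)/C(k) = k*(k + 3)*(k + 5)*(k + 7)*(k**2 + 12*k + 44)/(144*(k**2 + 9*k + 19)).
Check: Δs_k = 3*(-k**2 - 9*k - 19)/(k**6 + 27*k**5 + 295*k**4 + 1665*k**3 + 5104*k**2 + 8028*k + 5040). ✓
Telescope: S(n) = s_(n+1) − s_(1) = (-n**3 - 15*n**2 - 71*n - 57)/(48*(n**3 + 15*n**2 + 71*n + 105)) − (-19/1680) = n*(-n**2 - 15*n - 71)/(105*(n**3 + 15*n**2 + 71*n + 105)).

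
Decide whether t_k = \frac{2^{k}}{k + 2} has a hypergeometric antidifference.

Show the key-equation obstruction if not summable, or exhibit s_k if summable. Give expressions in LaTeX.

Ratio r(k) = 2*(k + 2)/(k + 3).
A = 2*k + 4, B = k + 3, C = 1.
Need (2*k + 4)·f(k+1) − (k + 2)·f(k) = 1.
Bound: deg f ≤ -1.
Negative degree bound (-1): no f exists, t_k not Gosper-summable.

No — key equation has no polynomial f.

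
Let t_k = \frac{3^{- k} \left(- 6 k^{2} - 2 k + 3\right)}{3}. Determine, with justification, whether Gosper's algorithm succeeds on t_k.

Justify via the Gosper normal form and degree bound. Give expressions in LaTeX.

The ratio is (6*k**2 + 14*k + 5)/(3*(6*k**2 + 2*k - 3)).
Take A(k)=1/3, B(k)=1, C(k)=k**2 + k/3 - 1/2.
f must satisfy (1/3)·f(k+1) − (1)·f(k) = k**2 + k/3 - 1/2.
From deg A=0, deg B=0, deg C=2: d=2.
A polynomial solution: f(k) = -(3*k**2 + 4*k + 2)/2.
Get s_k = R·t_k = (3*k**2 + 4*k + 2)/3**k with R(k) = B(k−1)f(k)/C(k) = -3*(3*k**2 + 4*k + 2)/(6*k**2 + 2*k - 3).
Check: Δs_k = (-6*k**2 - 2*k + 3)/(3*3**k). ✓

Yes. s_k = 3^{- k} \left(3 k^{2} + 4 k + 2\right).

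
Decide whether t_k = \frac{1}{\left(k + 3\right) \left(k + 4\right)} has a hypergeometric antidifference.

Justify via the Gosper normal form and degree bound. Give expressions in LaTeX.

t_(k+1)/t_k = (k + 3)/(k + 5).
Take A(k)=k + 3, B(k)=k + 5, C(k)=1.
Solve (k + 3)·f(k+1) − (k + 4)·f(k) = 1.
Bound: deg f ≤ 1.
Coefficient equations give f(k) = k/3.
So s_k = (B(k−1)f/C)·t_k = (k*(k + 4)/3)·t_k = k/(3*(k + 3)).
s_(k+1) − s_k = 1/(k**2 + 7*k + 12) = t_k.

Yes. s_k = \frac{k}{3 \left(k + 3\right)}.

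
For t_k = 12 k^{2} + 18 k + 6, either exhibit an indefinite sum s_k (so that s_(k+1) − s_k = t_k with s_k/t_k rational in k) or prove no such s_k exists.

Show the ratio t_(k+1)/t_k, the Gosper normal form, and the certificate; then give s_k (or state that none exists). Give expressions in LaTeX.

s_k = k \left(4 k^{2} + 3 k - 1\right)

Compute t_(k+1)/t_k: get (2*k**2 + 7*k + 6)/(2*k**2 + 3*k + 1).
Factor: A=1; B=1; C=k**2 + 3*k/2 + 1/2.
Set up (1)·f(k+1) − (1)·f(k) − (k**2 + 3*k/2 + 1/2) = 0.
deg f ≤ 3 (via 0,0,2).
A polynomial solution: f(k) = k*(k + 1)*(4*k - 1)/12.
So s_k = (B(k−1)f/C)·t_k = (k*(4*k - 1)/(6*(2*k + 1)))·t_k = k*(4*k**2 + 3*k - 1).
Verify: 12*k**2 + 18*k + 6 matches t_k.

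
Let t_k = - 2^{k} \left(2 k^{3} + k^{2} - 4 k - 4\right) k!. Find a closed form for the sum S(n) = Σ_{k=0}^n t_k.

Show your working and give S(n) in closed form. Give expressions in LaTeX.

t_(k+1)/t_k = 2*(2*k**4 + 9*k**3 + 11*k**2 - k - 5)/(2*k**3 + k**2 - 4*k - 4).
A = 2*k + 2, B = 1, C = k**3 + k**2/2 - 2*k - 2.
Solve (2*k + 2)·f(k+1) − (1)·f(k) = k**3 + k**2/2 - 2*k - 2.
Bound: deg f ≤ 2.
Match coefficients ⇒ f(k) = (k**2 - 2*k - 2)/2.
Then R = B(k−1)f/C = (k**2 - 2*k - 2)/(2*k**3 + k**2 - 4*k - 4), so s_k = R(k)·t_k = 2**k*(-k**2 + 2*k + 2)*factorial(k).
Check: Δs_k = -2**k*(2*k**3 + k**2 - 4*k - 4)*factorial(k). ✓
Σ_(k=0)^n t_k = s_(n+1) − s_(0) = (-2**(n + 1)*(n**2 - 3)*factorial(n + 1)) − (2), i.e. -2*2**n*n**2*factorial(n + 1) + 6*2**n*factorial(n + 1) - 2.

S(n) = - 2 \cdot 2^{n} n^{2} \left(n + 1\right)! + 6 \cdot 2^{n} \left(n + 1\right)! - 2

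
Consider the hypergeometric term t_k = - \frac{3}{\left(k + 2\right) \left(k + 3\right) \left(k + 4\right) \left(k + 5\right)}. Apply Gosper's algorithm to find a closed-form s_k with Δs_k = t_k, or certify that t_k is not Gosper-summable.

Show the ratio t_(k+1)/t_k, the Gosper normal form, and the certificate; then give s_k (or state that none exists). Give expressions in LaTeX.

Step 1: r(k) = (k + 2)/(k + 6).
So A=k + 2 and B=k + 6, with C=1.
Solve (k + 2)·f(k+1) − (k + 5)·f(k) = 1.
d = 3 from the (1,1,0) case.
Match coefficients ⇒ f(k) = k*(k**2 + 9*k + 26)/72.
Then R = B(k−1)f/C = k*(k + 5)*(k**2 + 9*k + 26)/72, so s_k = R(k)·t_k = k*(-k**2 - 9*k - 26)/(24*(k + 2)*(k + 3)*(k + 4)).
Δs = -3/(k**4 + 14*k**3 + 71*k**2 + 154*k + 120), as required.

s_k = \frac{k \left(- k^{2} - 9 k - 26\right)}{24 \left(k + 2\right) \left(k + 3\right) \left(k + 4\right)}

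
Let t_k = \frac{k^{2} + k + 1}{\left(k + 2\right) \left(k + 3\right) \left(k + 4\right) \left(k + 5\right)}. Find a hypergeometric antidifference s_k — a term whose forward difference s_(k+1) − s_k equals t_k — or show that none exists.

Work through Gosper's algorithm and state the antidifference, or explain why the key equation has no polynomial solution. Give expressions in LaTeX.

s_k = \frac{k \left(k^{2} + k + 2\right)}{8 \left(k + 2\right) \left(k + 3\right) \left(k + 4\right)}

Compute t_(k+1)/t_k: get (k + 2)*(k + (k + 1)**2 + 2)/((k + 6)*(k**2 + k + 1)).
So A=k + 2 and B=k + 6, with C=k**2 + k + 1.
Key eq: (k + 2)·f(k+1) = (k + 5)·f(k) + (k**2 + k + 1).
Degrees (1,1,2) ⇒ d ≤ 3.
Solve for f: f(k) = k*(k**2 + k + 2)/8 (degree 3 ≤ 3).
Certificate R = B(k−1)f/C = k*(k + 5)*(k**2 + k + 2)/(8*(k**2 + k + 1)) gives s_k = k*(k**2 + k + 2)/(8*(k + 2)*(k + 3)*(k + 4)).
s_(k+1) − s_k = (k**2 + k + 1)/(k**4 + 14*k**3 + 71*k**2 + 154*k + 120) = t_k.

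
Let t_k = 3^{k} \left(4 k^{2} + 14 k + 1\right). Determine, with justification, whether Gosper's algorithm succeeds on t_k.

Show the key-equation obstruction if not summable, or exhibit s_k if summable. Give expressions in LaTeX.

Step 1: r(k) = 3*(4*k**2 + 22*k + 19)/(4*k**2 + 14*k + 1).
Take A(k)=3, B(k)=1, C(k)=k**2 + 7*k/2 + 1/4.
Key eq: (3)·f(k+1) = (1)·f(k) + (k**2 + 7*k/2 + 1/4).
From deg A=0, deg B=0, deg C=2: d=2.
Coefficient equations give f(k) = (2*k**2 + k - 4)/4.
R(k) = B(k−1)·f(k)/C(k) = (2*k**2 + k - 4)/(4*k**2 + 14*k + 1); s_k = R·t_k = 3**k*(2*k**2 + k - 4).
Verify: 3**k*(4*k**2 + 14*k + 1) matches t_k.

Yes. s_k = 3^{k} \left(2 k^{2} + k - 4\right).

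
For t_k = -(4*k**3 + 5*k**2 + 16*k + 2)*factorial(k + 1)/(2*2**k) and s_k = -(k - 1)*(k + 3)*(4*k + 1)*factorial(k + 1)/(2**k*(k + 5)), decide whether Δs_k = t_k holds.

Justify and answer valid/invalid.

Invalid: residual (4*k**4 + 25*k**3 + 33*k**2 + 88*k + 12)*factorial(k + 1)/(2**k*(k + 5)*(k + 6)) ≠ 0.

s_(k+1) = -k*(k + 4)*(4*k + 5)*factorial(k + 2)/(2*2**k*(k + 6))
s_(k+1) − s_k = -(4*k**5 + 41*k**4 + 141*k**3 + 262*k**2 + 326*k + 36)*factorial(k + 1)/(2*2**k*(k + 5)*(k + 6))
(s_(k+1) − s_k) − t_k = (4*k**4 + 25*k**3 + 33*k**2 + 88*k + 12)*factorial(k + 1)/(2**k*(k + 5)*(k + 6))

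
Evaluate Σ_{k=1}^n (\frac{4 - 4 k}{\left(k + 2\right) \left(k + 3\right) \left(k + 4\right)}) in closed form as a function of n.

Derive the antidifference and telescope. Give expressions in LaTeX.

S(n) = \frac{n \left(1 - n\right)}{2 \left(n^{2} + 7 n + 12\right)}

t_(k+1)/t_k = k*(k + 2)/((k - 1)*(k + 5)).
Factor: A=k + 2; B=k + 5; C=k - 1.
Set up (k + 2)·f(k+1) − (k + 4)·f(k) − (k - 1) = 0.
Bound: deg f ≤ 2.
A polynomial solution: f(k) = k*(k - 7)/12.
R(k) = B(k−1)·f(k)/C(k) = k*(k - 7)*(k + 4)/(12*(k - 1)); s_k = R·t_k = -k*(k - 7)/(3*(k + 2)*(k + 3)).
Δs = 4*(1 - k)/(k**3 + 9*k**2 + 26*k + 24), as required.
Evaluate: s_(n+1) = (-n**2 + 5*n + 6)/(3*(n**2 + 7*n + 12)); subtract s_(1) = 1/6 ⇒ S(n) = n*(1 - n)/(2*(n**2 + 7*n + 12)).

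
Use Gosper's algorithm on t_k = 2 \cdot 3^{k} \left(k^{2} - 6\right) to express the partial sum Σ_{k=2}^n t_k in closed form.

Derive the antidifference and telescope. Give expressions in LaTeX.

Ratio r(k) = 3*((k + 1)**2 - 6)/(k**2 - 6).
Normal form (A,B,C) = (3, 1, k**2 - 6).
Solve (3)·f(k+1) − (1)·f(k) = k**2 - 6.
d = 2 from the (0,0,2) case.
Solve for f: f(k) = (k**2 - 3*k - 3)/2 (degree 2 ≤ 2).
So s_k = (B(k−1)f/C)·t_k = ((k**2 - 3*k - 3)/(2*(k**2 - 6)))·t_k = 3**k*(k**2 - 3*k - 3).
s_(k+1) − s_k = 2*3**k*(k**2 - 6) = t_k.
Telescope: S(n) = s_(n+1) − s_(2) = 3**(n + 1)*(n**2 - n - 5) − (-45) = 3*3**n*n**2 - 3*3**n*n - 15*3**n + 45.

S(n) = 3 \cdot 3^{n} n^{2} - 3 \cdot 3^{n} n - 15 \cdot 3^{n} + 45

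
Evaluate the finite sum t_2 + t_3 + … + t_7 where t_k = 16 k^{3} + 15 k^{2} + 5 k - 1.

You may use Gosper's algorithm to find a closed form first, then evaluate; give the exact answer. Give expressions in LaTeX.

Σ = 14742

The ratio is (16*k**3 + 63*k**2 + 83*k + 35)/(16*k**3 + 15*k**2 + 5*k - 1).
A = 1, B = 1, C = k**3 + 15*k**2/16 + 5*k/16 - 1/16.
Key eq: (1)·f(k+1) = (1)·f(k) + (k**3 + 15*k**2/16 + 5*k/16 - 1/16).
From deg A=0, deg B=0, deg C=3: d=4.
Solve for f: f(k) = k*(4*k**3 - 3*k**2 - k - 1)/16 (degree 4 ≤ 4).
Get s_k = R·t_k = k*(4*k**3 - 3*k**2 - k - 1) with R(k) = B(k−1)f(k)/C(k) = k*(4*k**3 - 3*k**2 - k - 1)/(16*k**3 + 15*k**2 + 5*k - 1).
s_(k+1) − s_k = 16*k**3 + 15*k**2 + 5*k - 1 = t_k.
Evaluate s at k=8 and k=2: 14776 and 34; difference 14742.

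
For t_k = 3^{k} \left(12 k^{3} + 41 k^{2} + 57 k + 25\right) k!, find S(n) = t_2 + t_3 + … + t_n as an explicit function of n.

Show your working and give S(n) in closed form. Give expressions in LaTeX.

Ratio r(k) = 3*(12*k**4 + 89*k**3 + 252*k**2 + 310*k + 135)/(12*k**3 + 41*k**2 + 57*k + 25).
Take A(k)=3*k + 3, B(k)=1, C(k)=k**3 + 41*k**2/12 + 19*k/4 + 25/12.
Key eq: (3*k + 3)·f(k+1) = (1)·f(k) + (k**3 + 41*k**2/12 + 19*k/4 + 25/12).
Bound: deg f ≤ 2.
Solving with deg f ≤ 2: f(k) = (4*k**2 + 3*k + 2)/12.
So s_k = (B(k−1)f/C)·t_k = ((4*k**2 + 3*k + 2)/(12*k**3 + 41*k**2 + 57*k + 25))·t_k = 3**k*(4*k**2 + 3*k + 2)*factorial(k).
Δs = 3**k*(12*k**3 + 41*k**2 + 57*k + 25)*factorial(k), as required.
Evaluate: s_(n+1) = 3**(n + 1)*(4*n**2 + 11*n + 9)*factorial(n + 1); subtract s_(2) = 432 ⇒ S(n) = 12*3**n*n**3*factorial(n) + 45*3**n*n**2*factorial(n) + 60*3**n*n*factorial(n) + 27*3**n*factorial(n) - 432.

S(n) = 12 \cdot 3^{n} n^{3} n! + 45 \cdot 3^{n} n^{2} n! + 60 \cdot 3^{n} n n! + 27 \cdot 3^{n} n! - 432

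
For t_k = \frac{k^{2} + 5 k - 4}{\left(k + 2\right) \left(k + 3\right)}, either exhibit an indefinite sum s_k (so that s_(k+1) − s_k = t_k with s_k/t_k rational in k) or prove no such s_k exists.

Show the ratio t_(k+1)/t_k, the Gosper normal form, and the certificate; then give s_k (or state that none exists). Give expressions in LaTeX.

Step 1: r(k) = (k + 2)*(5*k + (k + 1)**2 + 1)/((k + 4)*(k**2 + 5*k - 4)).
Factor: A=k + 2; B=k + 4; C=k**2 + 5*k - 4.
Need (k + 2)·f(k+1) − (k + 3)·f(k) = k**2 + 5*k - 4.
From deg A=1, deg B=1, deg C=2: d=2.
Match coefficients ⇒ f(k) = k*(k - 3).
Get s_k = R·t_k = k*(k - 3)/(k + 2) with R(k) = B(k−1)f(k)/C(k) = k*(k - 3)*(k + 3)/(k**2 + 5*k - 4).
s_(k+1) − s_k = (k**2 + 5*k - 4)/(k**2 + 5*k + 6) = t_k.

s_k = \frac{k \left(k - 3\right)}{k + 2}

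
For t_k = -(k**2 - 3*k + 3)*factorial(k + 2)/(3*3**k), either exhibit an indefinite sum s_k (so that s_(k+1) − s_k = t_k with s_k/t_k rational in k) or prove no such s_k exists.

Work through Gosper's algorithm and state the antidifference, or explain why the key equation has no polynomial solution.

s_k = -(k - 4)*factorial(k + 2)/3**k

t_(k+1)/t_k = -(k + 3)*(3*k - (k + 1)**2)/(3*k**2 - 9*k + 9).
Take A(k)=k/3 + 1, B(k)=1, C(k)=k**2 - 3*k + 3.
Solve (k/3 + 1)·f(k+1) − (1)·f(k) = k**2 - 3*k + 3.
Degrees (1,0,2) ⇒ d ≤ 1.
Solve for f: f(k) = 3*(k - 4) (degree 1 ≤ 1).
Then R = B(k−1)f/C = 3*(k - 4)/(k**2 - 3*k + 3), so s_k = R(k)·t_k = -(k - 4)*factorial(k + 2)/3**k.
Check: Δs_k = -(k**2 - 3*k + 3)*factorial(k + 2)/(3*3**k). ✓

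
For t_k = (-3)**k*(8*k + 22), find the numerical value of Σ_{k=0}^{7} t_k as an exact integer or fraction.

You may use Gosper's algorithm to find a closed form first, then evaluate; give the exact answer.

Σ = -131216

Step 1: r(k) = 3*(-4*k - 15)/(4*k + 11).
Factor: A=-3; B=1; C=k + 11/4.
Solve (-3)·f(k+1) − (1)·f(k) = k + 11/4.
d = 1 from the (0,0,1) case.
A polynomial solution: f(k) = -(k + 2)/4.
Certificate R = B(k−1)f/C = -(k + 2)/(4*k + 11) gives s_k = -2*(-3)**k*(k + 2).
Verify: (-3)**k*(8*k + 22) matches t_k.
Telescoping: Σ = s_(8) − s_(0) = -131220 − (-4) = -131216.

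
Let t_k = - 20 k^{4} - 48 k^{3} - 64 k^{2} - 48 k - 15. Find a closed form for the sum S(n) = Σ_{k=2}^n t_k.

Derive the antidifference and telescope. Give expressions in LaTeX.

S(n) = - 4 n^{5} - 22 n^{4} - 52 n^{3} - 68 n^{2} - 49 n + 195

Ratio r(k) = (20*k**4 + 128*k**3 + 328*k**2 + 400*k + 195)/(20*k**4 + 48*k**3 + 64*k**2 + 48*k + 15).
So A=1 and B=1, with C=k**4 + 12*k**3/5 + 16*k**2/5 + 12*k/5 + 3/4.
Solve (1)·f(k+1) − (1)·f(k) = k**4 + 12*k**3/5 + 16*k**2/5 + 12*k/5 + 3/4.
Bound: deg f ≤ 5.
Match coefficients ⇒ f(k) = k*(2*k + 1)*(2*k**3 + 2*k + 1)/20.
So s_k = (B(k−1)f/C)·t_k = (k*(2*k + 1)*(2*k**3 + 2*k + 1)/(20*k**4 + 48*k**3 + 64*k**2 + 48*k + 15))·t_k = k*(-4*k**4 - 2*k**3 - 4*k**2 - 4*k - 1).
Verify: -20*k**4 - 48*k**3 - 64*k**2 - 48*k - 15 matches t_k.
Evaluate: s_(n+1) = -4*n**5 - 22*n**4 - 52*n**3 - 68*n**2 - 49*n - 15; subtract s_(2) = -210 ⇒ S(n) = -4*n**5 - 22*n**4 - 52*n**3 - 68*n**2 - 49*n + 195.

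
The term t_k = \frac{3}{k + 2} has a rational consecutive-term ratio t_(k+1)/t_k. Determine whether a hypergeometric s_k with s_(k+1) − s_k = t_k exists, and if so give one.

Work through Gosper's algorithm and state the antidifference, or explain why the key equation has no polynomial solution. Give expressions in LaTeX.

Compute t_(k+1)/t_k: get (k + 2)/(k + 3).
Gosper form: A/B · C(k+1)/C(k) with A=k + 2, B=k + 3, C=1.
Need (k + 2)·f(k+1) − (k + 2)·f(k) = 1.
Degrees (1,1,0) ⇒ d ≤ 0.
Put f(k) = c0: A·f(k+1) − B(k−1)·f(k) − C = -1; need -1 = 0 — inconsistent ⇒ no f, not summable.

not Gosper-summable; s_k does not exist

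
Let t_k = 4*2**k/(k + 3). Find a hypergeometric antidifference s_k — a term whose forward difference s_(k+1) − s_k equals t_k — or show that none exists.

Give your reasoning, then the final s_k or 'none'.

Step 1: r(k) = 2*(k + 3)/(k + 4).
Take A(k)=2*k + 6, B(k)=k + 4, C(k)=1.
Need (2*k + 6)·f(k+1) − (k + 3)·f(k) = 1.
Bound: deg f ≤ -1.
deg f ≤ -1 is impossible — no certificate.

none — t_k is not Gosper-summable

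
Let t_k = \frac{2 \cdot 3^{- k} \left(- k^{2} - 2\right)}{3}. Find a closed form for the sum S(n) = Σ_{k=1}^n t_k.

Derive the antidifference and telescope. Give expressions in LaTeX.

t_(k+1)/t_k = ((k + 1)**2 + 2)/(3*(k**2 + 2)).
Take A(k)=1/3, B(k)=1, C(k)=k**2 + 2.
Need (1/3)·f(k+1) − (1)·f(k) = k**2 + 2.
deg f ≤ 2 (via 0,0,2).
A polynomial solution: f(k) = -3*(k**2 + k + 3)/2.
Certificate R = B(k−1)f/C = -3*(k**2 + k + 3)/(2*(k**2 + 2)) gives s_k = (k**2 + k + 3)/3**k.
Check: Δs_k = 2*(-k**2 - 2)/(3*3**k). ✓
s_(n+1) = 3**(-n - 1)*(n**2 + 3*n + 5) and s_(1) = 5/3, so S(n) = 3**(-n - 1)*(-5*3**n + n**2 + 3*n + 5).

S(n) = 3^{- n - 1} \left(- 5 \cdot 3^{n} + n^{2} + 3 n + 5\right)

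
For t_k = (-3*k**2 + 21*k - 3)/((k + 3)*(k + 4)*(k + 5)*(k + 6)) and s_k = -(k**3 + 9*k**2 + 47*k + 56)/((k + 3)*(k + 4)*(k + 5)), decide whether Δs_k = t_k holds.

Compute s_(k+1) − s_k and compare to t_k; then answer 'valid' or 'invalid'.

valid (s_(k+1) − s_k reduces to t_k)

s_(k+1) = (-47*k - (k + 1)**3 - 9*(k + 1)**2 - 103)/((k + 4)*(k + 5)*(k + 6))
s_(k+1) − s_k = 3*(-k**2 + 7*k - 1)/(k**4 + 18*k**3 + 119*k**2 + 342*k + 360)
(s_(k+1) − s_k) − t_k = 0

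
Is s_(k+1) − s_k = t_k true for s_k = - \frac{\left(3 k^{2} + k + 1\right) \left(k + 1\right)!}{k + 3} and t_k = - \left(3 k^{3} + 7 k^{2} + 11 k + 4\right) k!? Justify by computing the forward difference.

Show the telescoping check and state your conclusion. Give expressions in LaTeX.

s_(k+1) = -(3*k**2 + 7*k + 5)*factorial(k + 2)/(k + 4)
s_(k+1) − s_k = -(3*k**4 + 19*k**3 + 45*k**2 + 62*k + 26)*factorial(k + 1)/((k + 3)*(k + 4))
(s_(k+1) − s_k) − t_k = 2*(3*k**4 + 16*k**3 + 29*k**2 + 36*k + 11)*factorial(k)/((k + 3)*(k + 4))

Invalid: residual \frac{2 \left(3 k^{4} + 16 k^{3} + 29 k^{2} + 36 k + 11\right) k!}{\left(k + 3\right) \left(k + 4\right)} ≠ 0.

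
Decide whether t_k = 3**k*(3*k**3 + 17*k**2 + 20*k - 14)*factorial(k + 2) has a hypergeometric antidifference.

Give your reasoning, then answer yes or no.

Ratio r(k) = 3*(3*k**4 + 35*k**3 + 141*k**2 + 215*k + 78)/(3*k**3 + 17*k**2 + 20*k - 14).
Factor: A=3*k + 9; B=1; C=k**3 + 17*k**2/3 + 20*k/3 - 14/3.
Key eq: (3*k + 9)·f(k+1) = (1)·f(k) + (k**3 + 17*k**2/3 + 20*k/3 - 14/3).
From deg A=1, deg B=0, deg C=3: d=2.
A polynomial solution: f(k) = (k**2 + k - 4)/3.
Certificate R = B(k−1)f/C = (k**2 + k - 4)/(3*k**3 + 17*k**2 + 20*k - 14) gives s_k = 3**k*(k**2 + k - 4)*factorial(k + 2).
Check: Δs_k = 3**k*(3*k**3 + 17*k**2 + 20*k - 14)*factorial(k + 2). ✓

Yes. s_k = 3**k*(k**2 + k - 4)*factorial(k + 2).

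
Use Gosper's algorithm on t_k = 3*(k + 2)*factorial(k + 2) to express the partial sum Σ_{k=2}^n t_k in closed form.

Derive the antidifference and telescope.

S(n) = 3*factorial(n + 3) - 72

r(k) = (k + 3)**2/(k + 2) after simplifying.
Normal form (A,B,C) = (k + 3, 1, k + 2).
Set up (k + 3)·f(k+1) − (1)·f(k) − (k + 2) = 0.
Degrees (1,0,1) ⇒ d ≤ 0.
Solving with deg f ≤ 0: f(k) = 1.
R(k) = B(k−1)·f(k)/C(k) = 1/(k + 2); s_k = R·t_k = 3*factorial(k + 2).
s_(k+1) − s_k = 3*(k + 2)*factorial(k + 2) = t_k.
Evaluate: s_(n+1) = 3*factorial(n + 3); subtract s_(2) = 72 ⇒ S(n) = 3*factorial(n + 3) - 72.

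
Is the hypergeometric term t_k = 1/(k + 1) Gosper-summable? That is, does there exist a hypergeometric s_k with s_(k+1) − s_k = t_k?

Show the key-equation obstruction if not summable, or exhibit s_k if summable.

Compute t_(k+1)/t_k: get (k + 1)/(k + 2).
Take A(k)=k + 1, B(k)=k + 2, C(k)=1.
f must satisfy (k + 1)·f(k+1) − (k + 1)·f(k) = 1.
From deg A=1, deg B=1, deg C=0: d=0.
Put f(k) = c0: A·f(k+1) − B(k−1)·f(k) − C = -1; need -1 = 0 — inconsistent ⇒ no f, not summable.

No — t_k has no hypergeometric antidifference.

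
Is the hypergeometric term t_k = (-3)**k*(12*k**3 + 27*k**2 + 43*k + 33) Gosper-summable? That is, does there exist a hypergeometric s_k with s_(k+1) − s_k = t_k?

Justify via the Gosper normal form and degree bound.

r(k) = 3*(-12*k**3 - 63*k**2 - 133*k - 115)/(12*k**3 + 27*k**2 + 43*k + 33) after simplifying.
So A=-3 and B=1, with C=k**3 + 9*k**2/4 + 43*k/12 + 11/4.
Key eq: (-3)·f(k+1) = (1)·f(k) + (k**3 + 9*k**2/4 + 43*k/12 + 11/4).
Bound: deg f ≤ 3.
Coefficient equations give f(k) = -(3*k**3 + 4*k + 3)/12.
So s_k = (B(k−1)f/C)·t_k = (-(3*k**3 + 4*k + 3)/(12*k**3 + 27*k**2 + 43*k + 33))·t_k = (-3)**k*(-3*k**3 - 4*k - 3).
Check: Δs_k = (-3)**k*(12*k**3 + 27*k**2 + 43*k + 33). ✓

Yes. s_k = (-3)**k*(-3*k**3 - 4*k - 3).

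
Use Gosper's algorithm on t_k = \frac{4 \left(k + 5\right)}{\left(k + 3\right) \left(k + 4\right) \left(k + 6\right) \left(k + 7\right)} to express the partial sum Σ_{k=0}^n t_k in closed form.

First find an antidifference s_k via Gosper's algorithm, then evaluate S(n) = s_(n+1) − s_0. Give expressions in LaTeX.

Ratio r(k) = (k + 3)*(k + 6)**2/((k + 5)**2*(k + 8)).
Gosper form: A/B · C(k+1)/C(k) with A=k + 3, B=k + 8, C=k**2 + 10*k + 25.
Need (k + 3)·f(k+1) − (k + 7)·f(k) = k**2 + 10*k + 25.
d = 4 from the (1,1,2) case.
Coefficient equations give f(k) = k*(k + 4)*(k + 5)*(k + 9)/36.
So s_k = (B(k−1)f/C)·t_k = (k*(k + 4)*(k + 7)*(k + 9)/(36*(k + 5)))·t_k = k*(k + 9)/(9*(k**2 + 9*k + 18)).
Δs = 4*(k + 5)/(k**4 + 20*k**3 + 145*k**2 + 450*k + 504), as required.
Evaluate: s_(n+1) = (n**2 + 11*n + 10)/(9*(n**2 + 11*n + 28)); subtract s_(0) = 0 ⇒ S(n) = (n**2 + 11*n + 10)/(9*(n**2 + 11*n + 28)).

S(n) = \frac{n^{2} + 11 n + 10}{9 \left(n^{2} + 11 n + 28\right)}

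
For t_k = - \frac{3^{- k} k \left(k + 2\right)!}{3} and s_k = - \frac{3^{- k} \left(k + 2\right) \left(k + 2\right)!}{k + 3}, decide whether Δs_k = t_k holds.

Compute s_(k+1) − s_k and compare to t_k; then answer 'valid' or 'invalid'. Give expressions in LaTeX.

Invalid: residual \frac{3^{- k} \left(k^{2} + 3 k - 3\right) \left(k + 2\right)!}{3 \left(k + 3\right) \left(k + 4\right)} ≠ 0.

s_(k+1) = -(k + 3)*factorial(k + 3)/(3*3**k*(k + 4))
s_(k+1) − s_k = -(k**3 + 6*k**2 + 9*k + 3)*factorial(k + 2)/(3*3**k*(k + 3)*(k + 4))
(s_(k+1) − s_k) − t_k = (k**2 + 3*k - 3)*factorial(k + 2)/(3*3**k*(k + 3)*(k + 4))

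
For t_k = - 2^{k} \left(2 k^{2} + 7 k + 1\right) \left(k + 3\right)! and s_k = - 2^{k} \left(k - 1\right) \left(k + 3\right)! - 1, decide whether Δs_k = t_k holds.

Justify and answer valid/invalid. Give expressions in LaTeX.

s_(k+1) = -2**(k + 1)*k*factorial(k + 4) - 1
s_(k+1) − s_k = -2**k*(2*k**2 + 7*k + 1)*factorial(k + 3)
(s_(k+1) − s_k) − t_k = 0

Valid — Δs_k = t_k.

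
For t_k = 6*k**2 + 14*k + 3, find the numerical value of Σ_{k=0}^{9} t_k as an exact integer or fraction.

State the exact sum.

Σ = 2370

Compute t_(k+1)/t_k: get (6*k**2 + 26*k + 23)/(6*k**2 + 14*k + 3).
Gosper form: A/B · C(k+1)/C(k) with A=1, B=1, C=k**2 + 7*k/3 + 1/2.
Key eq: (1)·f(k+1) = (1)·f(k) + (k**2 + 7*k/3 + 1/2).
Degrees (0,0,2) ⇒ d ≤ 3.
Coefficient equations give f(k) = k*(2*k**2 + 4*k - 3)/6.
So s_k = (B(k−1)f/C)·t_k = (k*(2*k**2 + 4*k - 3)/(6*k**2 + 14*k + 3))·t_k = k*(2*k**2 + 4*k - 3).
Check: Δs_k = 6*k**2 + 14*k + 3. ✓
Telescoping: Σ = s_(10) − s_(0) = 2370 − (0) = 2370.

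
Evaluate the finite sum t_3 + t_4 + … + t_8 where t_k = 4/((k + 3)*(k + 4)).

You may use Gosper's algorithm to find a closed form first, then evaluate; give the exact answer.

Σ = 1/3

r(k) = (k + 3)/(k + 5) after simplifying.
Take A(k)=k + 3, B(k)=k + 5, C(k)=1.
Key eq: (k + 3)·f(k+1) = (k + 4)·f(k) + (1).
Degrees (1,1,0) ⇒ d ≤ 1.
Coefficient equations give f(k) = k/3.
So s_k = (B(k−1)f/C)·t_k = (k*(k + 4)/3)·t_k = 4*k/(3*(k + 3)).
s_(k+1) − s_k = 4/(k**2 + 7*k + 12) = t_k.
Evaluate s at k=9 and k=3: 1 and 2/3; difference 1/3.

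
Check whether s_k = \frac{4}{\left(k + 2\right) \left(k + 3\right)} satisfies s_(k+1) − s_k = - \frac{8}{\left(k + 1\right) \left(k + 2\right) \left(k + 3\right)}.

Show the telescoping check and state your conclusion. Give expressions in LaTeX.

s_(k+1) = 4/((k + 3)*(k + 4))
s_(k+1) − s_k = -8/(k**3 + 9*k**2 + 26*k + 24)
(s_(k+1) − s_k) − t_k = 24/(k**4 + 10*k**3 + 35*k**2 + 50*k + 24)

Invalid: residual \frac{24}{k^{4} + 10 k^{3} + 35 k^{2} + 50 k + 24} ≠ 0.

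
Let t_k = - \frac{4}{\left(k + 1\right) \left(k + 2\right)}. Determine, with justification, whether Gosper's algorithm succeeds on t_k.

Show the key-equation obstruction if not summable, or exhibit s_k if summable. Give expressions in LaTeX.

Yes. s_k = - \frac{4 k}{k + 1}.

t_(k+1)/t_k = (k + 1)/(k + 3).
Normal form (A,B,C) = (k + 1, k + 3, 1).
Need (k + 1)·f(k+1) − (k + 2)·f(k) = 1.
From deg A=1, deg B=1, deg C=0: d=1.
Coefficient equations give f(k) = k.
Get s_k = R·t_k = -4*k/(k + 1) with R(k) = B(k−1)f(k)/C(k) = k*(k + 2).
Verify: -4/(k**2 + 3*k + 2) matches t_k.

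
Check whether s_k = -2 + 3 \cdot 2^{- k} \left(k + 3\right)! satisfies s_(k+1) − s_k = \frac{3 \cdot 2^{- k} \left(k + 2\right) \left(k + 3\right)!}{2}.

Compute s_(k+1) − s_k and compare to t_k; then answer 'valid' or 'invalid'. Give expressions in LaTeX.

s_(k+1) = 3*2**(-k - 1)*factorial(k + 4) - 2
s_(k+1) − s_k = 3*(k + 2)*factorial(k + 3)/(2*2**k)
(s_(k+1) − s_k) − t_k = 0

Valid — Δs_k = t_k.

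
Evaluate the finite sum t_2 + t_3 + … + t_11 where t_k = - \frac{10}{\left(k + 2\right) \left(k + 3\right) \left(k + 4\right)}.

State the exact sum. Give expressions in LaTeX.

Σ = -19/84

r(k) = (k + 2)/(k + 5) after simplifying.
Factor: A=k + 2; B=k + 5; C=1.
f must satisfy (k + 2)·f(k+1) − (k + 4)·f(k) = 1.
From deg A=1, deg B=1, deg C=0: d=2.
A polynomial solution: f(k) = k*(k + 5)/12.
Get s_k = R·t_k = 5*k*(-k - 5)/(6*(k + 2)*(k + 3)) with R(k) = B(k−1)f(k)/C(k) = k*(k + 4)*(k + 5)/12.
Δs = -10/(k**3 + 9*k**2 + 26*k + 24), as required.
Σ_(k=2)^(11) t_k = s_(12) − s_(2) = -17/21 − (-7/12) = -19/84.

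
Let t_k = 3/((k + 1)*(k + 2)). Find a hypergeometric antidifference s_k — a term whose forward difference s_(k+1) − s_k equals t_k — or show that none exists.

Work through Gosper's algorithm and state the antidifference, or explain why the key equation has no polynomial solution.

s_k = 3*k/(k + 1)

Step 1: r(k) = (k + 1)/(k + 3).
Gosper form: A/B · C(k+1)/C(k) with A=k + 1, B=k + 3, C=1.
Key eq: (k + 1)·f(k+1) = (k + 2)·f(k) + (1).
Degrees (1,1,0) ⇒ d ≤ 1.
Solve for f: f(k) = k (degree 1 ≤ 1).
Then R = B(k−1)f/C = k*(k + 2), so s_k = R(k)·t_k = 3*k/(k + 1).
Δs = 3/(k**2 + 3*k + 2), as required.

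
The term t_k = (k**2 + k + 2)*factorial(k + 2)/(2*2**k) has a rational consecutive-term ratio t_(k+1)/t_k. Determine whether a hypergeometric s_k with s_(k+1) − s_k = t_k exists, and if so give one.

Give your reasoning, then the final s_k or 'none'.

t_(k+1)/t_k = (k + 3)*(k + (k + 1)**2 + 3)/(2*(k**2 + k + 2)).
A = k/2 + 3/2, B = 1, C = k**2 + k + 2.
f must satisfy (k/2 + 3/2)·f(k+1) − (1)·f(k) = k**2 + k + 2.
deg f ≤ 1 (via 1,0,2).
Match coefficients ⇒ f(k) = 2*(k - 1).
Get s_k = R·t_k = (k - 1)*factorial(k + 2)/2**k with R(k) = B(k−1)f(k)/C(k) = 2*(k - 1)/(k**2 + k + 2).
Δs = (k**2 + k + 2)*factorial(k + 2)/(2*2**k), as required.

s_k = (k - 1)*factorial(k + 2)/2**k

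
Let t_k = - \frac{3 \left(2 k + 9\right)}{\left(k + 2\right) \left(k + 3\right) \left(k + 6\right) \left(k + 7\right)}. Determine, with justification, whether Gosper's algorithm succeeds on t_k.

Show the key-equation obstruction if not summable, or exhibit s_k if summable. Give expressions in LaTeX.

t_(k+1)/t_k = (k + 2)*(k + 6)*(2*k + 11)/((k + 4)*(k + 8)*(2*k + 9)).
A = k + 2, B = k + 8, C = k**3 + 27*k**2/2 + 121*k/2 + 90.
Solve (k + 2)·f(k+1) − (k + 7)·f(k) = k**3 + 27*k**2/2 + 121*k/2 + 90.
From deg A=1, deg B=1, deg C=3: d=5.
Solving with deg f ≤ 5: f(k) = k*(k + 3)*(k + 4)*(k + 5)*(k + 8)/24.
Get s_k = R·t_k = k*(-k - 8)/(4*(k**2 + 8*k + 12)) with R(k) = B(k−1)f(k)/C(k) = k*(k + 3)*(k + 7)*(k + 8)/(12*(2*k + 9)).
s_(k+1) − s_k = 3*(-2*k - 9)/(k**4 + 18*k**3 + 113*k**2 + 288*k + 252) = t_k.

Yes. s_k = \frac{k \left(- k - 8\right)}{4 \left(k^{2} + 8 k + 12\right)}.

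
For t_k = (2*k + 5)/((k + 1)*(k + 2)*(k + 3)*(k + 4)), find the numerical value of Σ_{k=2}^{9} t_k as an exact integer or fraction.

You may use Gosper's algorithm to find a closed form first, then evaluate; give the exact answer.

Compute t_(k+1)/t_k: get (k + 1)*(2*k + 7)/((k + 5)*(2*k + 5)).
Take A(k)=k + 1, B(k)=k + 5, C(k)=k + 5/2.
Key eq: (k + 1)·f(k+1) = (k + 4)·f(k) + (k + 5/2).
deg f ≤ 3 (via 1,1,1).
Match coefficients ⇒ f(k) = k*(k + 2)*(k + 4)/6.
Get s_k = R·t_k = k*(k + 4)/(3*(k**2 + 4*k + 3)) with R(k) = B(k−1)f(k)/C(k) = k*(k + 2)*(k + 4)**2/(3*(2*k + 5)).
s_(k+1) − s_k = (2*k + 5)/(k**4 + 10*k**3 + 35*k**2 + 50*k + 24) = t_k.
Sum = s_(10) − s_(2); s_(10) = 140/429, s_(2) = 4/15 ⇒ 128/2145.

Σ = 128/2145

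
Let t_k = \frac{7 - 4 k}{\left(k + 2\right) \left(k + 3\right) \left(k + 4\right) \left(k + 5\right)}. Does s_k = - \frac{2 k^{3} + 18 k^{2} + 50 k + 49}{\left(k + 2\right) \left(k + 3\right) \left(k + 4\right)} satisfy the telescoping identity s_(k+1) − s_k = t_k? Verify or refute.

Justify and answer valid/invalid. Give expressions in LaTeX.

s_(k+1) = (-50*k - 2*(k + 1)**3 - 18*(k + 1)**2 - 99)/((k + 3)*(k + 4)*(k + 5))
s_(k+1) − s_k = (7 - 4*k)/(k**4 + 14*k**3 + 71*k**2 + 154*k + 120)
(s_(k+1) − s_k) − t_k = 0

valid; difference matches t_k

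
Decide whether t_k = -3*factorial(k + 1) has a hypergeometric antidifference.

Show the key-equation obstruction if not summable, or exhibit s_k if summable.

No — negative degree bound, so no certificate f.

The ratio is k + 2.
Factor: A=k + 2; B=1; C=1.
Set up (k + 2)·f(k+1) − (1)·f(k) − (1) = 0.
deg f ≤ -1 (via 1,0,0).
Bound -1 < 0, so the key equation has no polynomial solution.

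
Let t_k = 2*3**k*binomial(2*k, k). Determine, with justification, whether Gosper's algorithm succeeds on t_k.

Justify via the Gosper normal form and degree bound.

t_(k+1)/t_k = 6*(2*k + 1)/(k + 1).
A = 12*k + 6, B = k + 1, C = 1.
Key eq: (12*k + 6)·f(k+1) = (k)·f(k) + (1).
Bound: deg f ≤ -1.
Negative degree bound (-1): no f exists, t_k not Gosper-summable.

No — t_k has no hypergeometric antidifference.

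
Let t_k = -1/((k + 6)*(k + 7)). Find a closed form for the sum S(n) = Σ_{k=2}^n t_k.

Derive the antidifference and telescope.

S(n) = (1 - n)/(8*(n + 7))

t_(k+1)/t_k = (k + 6)/(k + 8).
Take A(k)=k + 6, B(k)=k + 8, C(k)=1.
Need (k + 6)·f(k+1) − (k + 7)·f(k) = 1.
From deg A=1, deg B=1, deg C=0: d=1.
Coefficient equations give f(k) = k/6.
So s_k = (B(k−1)f/C)·t_k = (k*(k + 7)/6)·t_k = -k/(6*k + 36).
Verify: -1/(k**2 + 13*k + 42) matches t_k.
Telescope: S(n) = s_(n+1) − s_(2) = (-n - 1)/(6*(n + 7)) − (-1/24) = (1 - n)/(8*(n + 7)).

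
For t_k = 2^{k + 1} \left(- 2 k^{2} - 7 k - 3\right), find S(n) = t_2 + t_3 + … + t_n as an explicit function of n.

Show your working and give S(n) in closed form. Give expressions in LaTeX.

S(n) = - 8 \cdot 2^{n} n^{2} - 12 \cdot 2^{n} n - 8 \cdot 2^{n} + 56

The ratio is 2*(2*k**2 + 11*k + 12)/(2*k**2 + 7*k + 3).
Factor: A=2; B=1; C=k**2 + 7*k/2 + 3/2.
Solve (2)·f(k+1) − (1)·f(k) = k**2 + 7*k/2 + 3/2.
d = 2 from the (0,0,2) case.
A polynomial solution: f(k) = (2*k**2 - k + 1)/2.
Then R = B(k−1)f/C = (2*k**2 - k + 1)/((k + 3)*(2*k + 1)), so s_k = R(k)·t_k = 2**(k + 1)*(-2*k**2 + k - 1).
s_(k+1) − s_k = 2**(k + 1)*(-2*k**2 - 7*k - 3) = t_k.
Evaluate: s_(n+1) = 2**(n + 2)*(-2*n**2 - 3*n - 2); subtract s_(2) = -56 ⇒ S(n) = -8*2**n*n**2 - 12*2**n*n - 8*2**n + 56.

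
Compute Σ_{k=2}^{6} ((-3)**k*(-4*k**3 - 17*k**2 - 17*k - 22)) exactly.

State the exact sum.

Σ = -958068

Step 1: r(k) = 3*(-4*k**3 - 29*k**2 - 63*k - 60)/(4*k**3 + 17*k**2 + 17*k + 22).
Gosper form: A/B · C(k+1)/C(k) with A=-3, B=1, C=k**3 + 17*k**2/4 + 17*k/4 + 11/2.
Set up (-3)·f(k+1) − (1)·f(k) − (k**3 + 17*k**2/4 + 17*k/4 + 11/2) = 0.
From deg A=0, deg B=0, deg C=3: d=3.
Solve for f: f(k) = -(k**3 + 2*k**2 - k + 4)/4 (degree 3 ≤ 3).
Certificate R = B(k−1)f/C = -(k**3 + 2*k**2 - k + 4)/(4*k**3 + 17*k**2 + 17*k + 22) gives s_k = (-3)**k*(k**3 + 2*k**2 - k + 4).
Verify: (-3)**k*(-4*k**3 - 17*k**2 - 17*k - 22) matches t_k.
Telescoping: Σ = s_(7) − s_(2) = -957906 − (162) = -958068.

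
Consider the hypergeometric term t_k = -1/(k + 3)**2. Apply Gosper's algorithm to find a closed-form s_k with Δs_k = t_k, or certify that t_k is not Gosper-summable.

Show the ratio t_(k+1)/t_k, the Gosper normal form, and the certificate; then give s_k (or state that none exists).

Step 1: r(k) = (k + 3)**2/(k + 4)**2.
Normal form (A,B,C) = (k**2 + 6*k + 9, k**2 + 8*k + 16, 1).
Set up (k**2 + 6*k + 9)·f(k+1) − (k**2 + 6*k + 9)·f(k) − (1) = 0.
From deg A=2, deg B=2, deg C=0: d=0.
Generic f = c0 gives residual -1; -1 = 0 cannot hold, so t_k is not Gosper-summable.

no hypergeometric antidifference exists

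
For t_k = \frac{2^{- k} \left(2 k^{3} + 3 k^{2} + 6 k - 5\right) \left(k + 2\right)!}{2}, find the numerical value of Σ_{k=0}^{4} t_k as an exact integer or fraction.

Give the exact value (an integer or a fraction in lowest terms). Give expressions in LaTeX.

Σ = 10403/2

Ratio r(k) = (2*k**4 + 15*k**3 + 45*k**2 + 60*k + 18)/(2*(2*k**3 + 3*k**2 + 6*k - 5)).
Factor: A=k/2 + 3/2; B=1; C=k**3 + 3*k**2/2 + 3*k - 5/2.
f must satisfy (k/2 + 3/2)·f(k+1) − (1)·f(k) = k**3 + 3*k**2/2 + 3*k - 5/2.
d = 2 from the (1,0,3) case.
Match coefficients ⇒ f(k) = (k - 2)*(2*k + 1).
Certificate R = B(k−1)f/C = 2*(k - 2)*(2*k + 1)/(2*k**3 + 3*k**2 + 6*k - 5) gives s_k = (k - 2)*(2*k + 1)*factorial(k + 2)/2**k.
Check: Δs_k = (2*k**3 + 3*k**2 + 6*k - 5)*factorial(k + 2)/(2*2**k). ✓
Telescoping: Σ = s_(5) − s_(0) = 10395/2 − (-4) = 10403/2.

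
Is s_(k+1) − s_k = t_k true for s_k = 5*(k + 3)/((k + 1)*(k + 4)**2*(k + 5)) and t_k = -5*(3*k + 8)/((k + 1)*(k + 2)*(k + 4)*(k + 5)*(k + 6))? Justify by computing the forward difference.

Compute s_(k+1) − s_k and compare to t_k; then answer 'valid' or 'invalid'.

Invalid: residual 20*(k**2 + 7*k + 11)/(k**7 + 27*k**6 + 303*k**5 + 1821*k**4 + 6276*k**3 + 12252*k**2 + 12320*k + 4800) ≠ 0.

s_(k+1) = 5*(k + 4)/((k + 2)*(k + 5)**2*(k + 6))
s_(k+1) − s_k = 5*((k + 1)*(k + 4)**3 - (k + 2)*(k + 3)*(k + 5)*(k + 6))/((k + 1)*(k + 2)*(k + 4)**2*(k + 5)**2*(k + 6))
(s_(k+1) − s_k) − t_k = 20*(k**2 + 7*k + 11)/(k**7 + 27*k**6 + 303*k**5 + 1821*k**4 + 6276*k**3 + 12252*k**2 + 12320*k + 4800)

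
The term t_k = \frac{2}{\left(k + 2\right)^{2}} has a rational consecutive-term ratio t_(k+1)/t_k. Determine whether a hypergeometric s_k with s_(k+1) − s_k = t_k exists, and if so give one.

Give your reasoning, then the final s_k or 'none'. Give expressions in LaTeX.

none — t_k is not Gosper-summable

r(k) = (k + 2)**2/(k + 3)**2 after simplifying.
Factor: A=k**2 + 4*k + 4; B=k**2 + 6*k + 9; C=1.
Solve (k**2 + 4*k + 4)·f(k+1) − (k**2 + 4*k + 4)·f(k) = 1.
From deg A=2, deg B=2, deg C=0: d=0.
f = c0 ⇒ A·f(k+1) − B(k−1)·f(k) − C = -1. The system {-1 = 0} is inconsistent; no antidifference.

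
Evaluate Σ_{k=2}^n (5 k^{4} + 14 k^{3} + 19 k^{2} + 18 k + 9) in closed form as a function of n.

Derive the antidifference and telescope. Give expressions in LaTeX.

S(n) = n^{5} + 6 n^{4} + 15 n^{3} + 22 n^{2} + 21 n - 65

t_(k+1)/t_k = (5*k**4 + 34*k**3 + 91*k**2 + 118*k + 65)/(5*k**4 + 14*k**3 + 19*k**2 + 18*k + 9).
Gosper form: A/B · C(k+1)/C(k) with A=1, B=1, C=k**4 + 14*k**3/5 + 19*k**2/5 + 18*k/5 + 9/5.
Key eq: (1)·f(k+1) = (1)·f(k) + (k**4 + 14*k**3/5 + 19*k**2/5 + 18*k/5 + 9/5).
deg f ≤ 5 (via 0,0,4).
Match coefficients ⇒ f(k) = k*(k**4 + k**3 + k**2 + 3*k + 3)/5.
So s_k = (B(k−1)f/C)·t_k = (k*(k**4 + k**3 + k**2 + 3*k + 3)/(5*k**4 + 14*k**3 + 19*k**2 + 18*k + 9))·t_k = k*(k**4 + k**3 + k**2 + 3*k + 3).
Δs = 5*k**4 + 14*k**3 + 19*k**2 + 18*k + 9, as required.
s_(n+1) = n**5 + 6*n**4 + 15*n**3 + 22*n**2 + 21*n + 9 and s_(2) = 74, so S(n) = n**5 + 6*n**4 + 15*n**3 + 22*n**2 + 21*n - 65.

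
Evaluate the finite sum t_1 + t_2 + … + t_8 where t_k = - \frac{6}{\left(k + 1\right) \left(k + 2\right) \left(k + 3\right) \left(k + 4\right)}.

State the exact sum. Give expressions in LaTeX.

Σ = -9/110

Ratio r(k) = (k + 1)/(k + 5).
Factor: A=k + 1; B=k + 5; C=1.
Key eq: (k + 1)·f(k+1) = (k + 4)·f(k) + (1).
deg f ≤ 3 (via 1,1,0).
Coefficient equations give f(k) = k*(k**2 + 6*k + 11)/18.
Certificate R = B(k−1)f/C = k*(k + 4)*(k**2 + 6*k + 11)/18 gives s_k = k*(-k**2 - 6*k - 11)/(3*(k + 1)*(k + 2)*(k + 3)).
Δs = -6/(k**4 + 10*k**3 + 35*k**2 + 50*k + 24), as required.
Σ_(k=1)^(8) t_k = s_(9) − s_(1) = -73/220 − (-1/4) = -9/110.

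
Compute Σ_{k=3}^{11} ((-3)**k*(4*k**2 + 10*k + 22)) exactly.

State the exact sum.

Σ = -85030992

t_(k+1)/t_k = 3*(-2*k**2 - 9*k - 18)/(2*k**2 + 5*k + 11).
Take A(k)=-3, B(k)=1, C(k)=k**2 + 5*k/2 + 11/2.
Solve (-3)·f(k+1) − (1)·f(k) = k**2 + 5*k/2 + 11/2.
From deg A=0, deg B=0, deg C=2: d=2.
Match coefficients ⇒ f(k) = -(k**2 + k + 4)/4.
R(k) = B(k−1)·f(k)/C(k) = -(k**2 + k + 4)/(2*(2*k**2 + 5*k + 11)); s_k = R·t_k = (-3)**k*(-k**2 - k - 4).
Check: Δs_k = (-3)**k*(4*k**2 + 10*k + 22). ✓
Σ_(k=3)^(11) t_k = s_(12) − s_(3) = -85030560 − (432) = -85030992.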